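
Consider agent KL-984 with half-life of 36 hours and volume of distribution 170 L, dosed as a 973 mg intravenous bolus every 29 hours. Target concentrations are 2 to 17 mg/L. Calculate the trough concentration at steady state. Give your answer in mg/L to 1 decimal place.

7.7 mg/L

τ/t½ = 29/36 ≈ 0.80556, so fraction remaining f = (1/2)^(29/36) ≈ 0.5721.
Accumulation ratio R = 1/(1 − f) ≈ 1/0.4279 ≈ 2.3370.
Single-dose peak C₀ = D/Vd = 973/170 ≈ 5.724 mg/L.
Cmax,ss = C₀/(1 − f) ≈ 5.724/0.4279 ≈ 13.377 mg/L.
Steady-state trough Cmin,ss = Cmax,ss·f ≈ 13.377 × 0.5721 ≈ 7.653 mg/L.
Trough 7.7 mg/L vs MEC 2 mg/L: adequate.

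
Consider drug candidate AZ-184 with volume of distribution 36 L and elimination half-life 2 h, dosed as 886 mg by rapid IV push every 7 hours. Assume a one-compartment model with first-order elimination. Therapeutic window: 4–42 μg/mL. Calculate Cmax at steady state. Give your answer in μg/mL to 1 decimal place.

27.0 μg/mL

τ/t½ = 7/2 ≈ 3.5, so fraction remaining f = (1/2)^(7/2) ≈ 0.0884.
At steady state, accumulation factor R = 1/(1 − e^(−kτ)) ≈ 1.0970.
Each bolus raises the concentration by D/Vd = 886/36 ≈ 24.611 μg/mL.
Cmax,ss = C₀/(1 − f) ≈ 24.611/0.9116 ≈ 26.998 μg/mL.
Peak 27.0 μg/mL vs MTC 42 μg/mL: below toxic threshold.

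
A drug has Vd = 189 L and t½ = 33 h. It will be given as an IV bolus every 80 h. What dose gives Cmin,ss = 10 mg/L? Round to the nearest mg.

8255 mg

τ/t½ = 80/33 ≈ 2.4242, so f = (1/2)^(80/33) ≈ 0.186307.
Cmin,ss = (D/Vd)·f/(1−f), so D = Cmin,ss·Vd·(1−f)/f.
D = 10 × 189 × (1−f)/f ≈ 10 × 189 × 4.36748 ≈ 8254.54 mg.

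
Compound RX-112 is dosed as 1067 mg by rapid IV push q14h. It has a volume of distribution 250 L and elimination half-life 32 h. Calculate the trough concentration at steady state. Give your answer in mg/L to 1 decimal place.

12.0 mg/L

τ/t½ = 14/32 ≈ 0.4375, so fraction remaining f = (1/2)^(14/32) ≈ 0.7384.
Each bolus raises the concentration by D/Vd = 1067/250 ≈ 4.268 mg/L.
Steady-state trough Cmin,ss = C₀·f/(1−f) ≈ 4.268 × 0.7384/0.2616 ≈ 12.047 mg/L.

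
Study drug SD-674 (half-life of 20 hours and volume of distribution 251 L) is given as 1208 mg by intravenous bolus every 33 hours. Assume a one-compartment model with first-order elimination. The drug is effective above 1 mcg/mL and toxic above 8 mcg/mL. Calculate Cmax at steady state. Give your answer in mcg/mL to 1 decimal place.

τ/t½ = 33/20 ≈ 1.65, so fraction remaining f = (1/2)^(33/20) ≈ 0.3186.
Accumulation ratio R = 1/(1 − f) ≈ 1/0.6814 ≈ 1.4676.
Single-dose peak C₀ = D/Vd = 1208/251 ≈ 4.813 mcg/mL.
Steady-state peak Cmax,ss = C₀·R ≈ 4.813 × 1.4676 ≈ 7.064 mcg/mL.
Peak 7.1 mcg/mL vs MTC 8 mcg/mL: below toxic threshold.

7.1 mcg/mL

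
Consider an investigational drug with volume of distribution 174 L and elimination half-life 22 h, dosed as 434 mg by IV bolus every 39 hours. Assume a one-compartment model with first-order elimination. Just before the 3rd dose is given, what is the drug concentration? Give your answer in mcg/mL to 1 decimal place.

0.9 mcg/mL

f = (1/2)^(τ/t½) = (1/2)^(39/22) ≈ 0.2927.
C₀ = D/Vd = 434/174 ≈ 2.494 mcg/mL.
Before the 3rd dose, 2 doses have been given. Superposition: Cmin = C₀·(f + f²).
≈ 2.494 × (0.2927 + 0.0857) ≈ 2.494 × 0.3784 ≈ 0.944 mcg/mL.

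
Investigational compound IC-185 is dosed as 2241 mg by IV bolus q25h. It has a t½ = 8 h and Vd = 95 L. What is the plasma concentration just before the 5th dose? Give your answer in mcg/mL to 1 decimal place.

f = (1/2)^(τ/t½) = (1/2)^(25/8) ≈ 0.1146.
C₀ = D/Vd = 2241/95 ≈ 23.589 mcg/mL.
Before the 5th dose, 4 doses have been given. Superposition: Cmin = C₀·(f + f² + … + f^4).
≈ 23.589 × (0.1146 + 0.0131 + 0.0015 + 0.0002) ≈ 23.589 × 0.1294 ≈ 3.052 mcg/mL.

3.1 mcg/mL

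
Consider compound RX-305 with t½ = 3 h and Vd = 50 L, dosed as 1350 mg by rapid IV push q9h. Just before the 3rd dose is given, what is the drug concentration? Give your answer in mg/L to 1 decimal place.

f = (1/2)^(τ/t½) = (1/2)^(9/3) ≈ 0.1250.
C₀ = D/Vd = 1350/50 ≈ 27.000 mg/L.
Before the 3rd dose, 2 doses have been given. Superposition: Cmin = C₀·(f + f²).
≈ 27.000 × (0.1250 + 0.0156) ≈ 27.000 × 0.1406 ≈ 3.796 mg/L.

3.8 mg/L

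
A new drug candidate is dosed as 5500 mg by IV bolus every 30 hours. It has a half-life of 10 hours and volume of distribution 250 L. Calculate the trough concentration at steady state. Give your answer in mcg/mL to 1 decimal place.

3.1 mcg/mL

τ = 30 h = 3 half-lives, so f = (1/2)^3 = 0.125.
Accumulation ratio R = 1/(1 − f) = 1/0.875 = 8/7.
Single-dose peak C₀ = D/Vd = 5500/250 = 22 mcg/mL.
Steady-state peak Cmax,ss = C₀·R = 22 × 8/7 ≈ 25.143 mcg/mL.
Steady-state trough Cmin,ss = Cmax,ss·f ≈ 25.143 × 0.125 ≈ 3.143 mcg/mL.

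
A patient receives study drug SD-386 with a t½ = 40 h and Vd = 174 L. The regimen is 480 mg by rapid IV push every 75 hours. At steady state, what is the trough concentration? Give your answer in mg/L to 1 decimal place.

τ/t½ = 75/40 ≈ 1.875, so fraction remaining f = (1/2)^(75/40) ≈ 0.2726.
At steady state, accumulation factor R = 1/(1 − e^(−kτ)) ≈ 1.3748.
Each bolus raises the concentration by D/Vd = 480/174 ≈ 2.759 mg/L.
Steady-state peak Cmax,ss = C₀·R ≈ 2.759 × 1.3748 ≈ 3.793 mg/L.
Steady-state trough Cmin,ss = Cmax,ss·f ≈ 3.793 × 0.2726 ≈ 1.034 mg/L.

1.0 mg/L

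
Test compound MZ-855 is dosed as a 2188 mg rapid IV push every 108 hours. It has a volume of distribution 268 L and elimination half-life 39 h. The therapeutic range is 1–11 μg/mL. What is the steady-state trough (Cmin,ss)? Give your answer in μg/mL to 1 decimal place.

τ/t½ = 108/39 ≈ 2.7692, so fraction remaining f = (1/2)^(108/39) ≈ 0.1467.
Single-dose peak C₀ = D/Vd = 2188/268 ≈ 8.164 μg/mL.
Steady-state trough Cmin,ss = C₀·f/(1−f) ≈ 8.164 × 0.1467/0.8533 ≈ 1.404 μg/mL.
Trough 1.4 μg/mL vs MEC 1 μg/mL: adequate.

1.4 μg/mL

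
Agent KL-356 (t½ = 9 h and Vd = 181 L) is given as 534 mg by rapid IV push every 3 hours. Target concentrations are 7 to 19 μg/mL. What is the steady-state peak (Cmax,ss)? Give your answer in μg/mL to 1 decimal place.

Over one 3-h interval, 3/9 ≈ 0.33333 half-lives elapse, leaving f ≈ 0.7937 of each dose.
At steady state, accumulation factor R = 1/(1 − e^(−kτ)) ≈ 4.8473.
Each bolus raises the concentration by D/Vd = 534/181 ≈ 2.950 μg/mL.
Cmax,ss = C₀/(1 − f) ≈ 2.950/0.2063 ≈ 14.300 μg/mL.
Peak 14.3 μg/mL vs MTC 19 μg/mL: below toxic threshold.

14.3 μg/mL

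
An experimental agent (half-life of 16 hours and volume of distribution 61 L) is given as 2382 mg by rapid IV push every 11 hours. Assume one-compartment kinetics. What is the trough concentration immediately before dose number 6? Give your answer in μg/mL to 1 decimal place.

f = (1/2)^(τ/t½) = (1/2)^(11/16) ≈ 0.6209.
C₀ = D/Vd = 2382/61 ≈ 39.049 μg/mL.
Before the 6th dose, 5 doses have been given. Superposition: Cmin = C₀·(f + f² + … + f^5).
≈ 39.049 × (0.6209 + 0.3855 + 0.2394 + 0.1486 + 0.0923) ≈ 39.049 × 1.4867 ≈ 58.054 μg/mL.

58.1 μg/mL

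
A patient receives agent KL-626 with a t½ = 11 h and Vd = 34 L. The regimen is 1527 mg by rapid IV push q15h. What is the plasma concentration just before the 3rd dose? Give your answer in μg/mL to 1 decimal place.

24.2 μg/mL

f = (1/2)^(τ/t½) = (1/2)^(15/11) ≈ 0.3886.
C₀ = D/Vd = 1527/34 ≈ 44.912 μg/mL.
Before the 3rd dose, 2 doses have been given. Superposition: Cmin = C₀·(f + f²).
≈ 44.912 × (0.3886 + 0.1510) ≈ 44.912 × 0.5396 ≈ 24.235 μg/mL.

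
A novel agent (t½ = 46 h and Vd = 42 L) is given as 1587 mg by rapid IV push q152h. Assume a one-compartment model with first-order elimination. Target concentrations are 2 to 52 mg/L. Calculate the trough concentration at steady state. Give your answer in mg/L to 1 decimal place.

4.3 mg/L

k = ln2/t½ = ln2/46 ≈ 0.015068 h⁻¹; fraction remaining f = e^(−kτ) = e^(−0.015068×152) ≈ 0.1012.
Each bolus raises the concentration by D/Vd = 1587/42 ≈ 37.786 mg/L.
Steady-state trough Cmin,ss = C₀·f/(1−f) ≈ 37.786 × 0.1012/0.8988 ≈ 4.254 mg/L.
Trough 4.3 mg/L vs MEC 2 mg/L: adequate.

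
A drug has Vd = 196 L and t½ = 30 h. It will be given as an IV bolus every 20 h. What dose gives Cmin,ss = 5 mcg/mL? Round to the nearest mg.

τ/t½ = 20/30 ≈ 0.66667, so f = (1/2)^(20/30) ≈ 0.629961.
Cmin,ss = (D/Vd)·f/(1−f), so D = Cmin,ss·Vd·(1−f)/f.
D = 5 × 196 × (1−f)/f ≈ 5 × 196 × 0.58740 ≈ 575.65 mg.

576 mg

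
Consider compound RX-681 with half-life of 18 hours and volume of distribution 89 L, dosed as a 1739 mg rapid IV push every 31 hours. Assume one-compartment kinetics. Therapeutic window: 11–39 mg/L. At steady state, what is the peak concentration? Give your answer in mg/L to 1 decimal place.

τ/t½ = 31/18 ≈ 1.7222, so fraction remaining f = (1/2)^(31/18) ≈ 0.3031.
At steady state, accumulation factor R = 1/(1 − e^(−kτ)) ≈ 1.4349.
Each bolus raises the concentration by D/Vd = 1739/89 ≈ 19.539 mg/L.
Cmax,ss = C₀/(1 − f) ≈ 19.539/0.6969 ≈ 28.037 mg/L.
Peak 28.0 mg/L vs MTC 39 mg/L: below toxic threshold.

28.0 mg/L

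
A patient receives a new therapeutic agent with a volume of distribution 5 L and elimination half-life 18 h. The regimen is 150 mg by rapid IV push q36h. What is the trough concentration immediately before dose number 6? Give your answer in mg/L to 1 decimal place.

f = (1/2)^(τ/t½) = (1/2)^(36/18) ≈ 0.2500.
C₀ = D/Vd = 150/5 ≈ 30.000 mg/L.
Before the 6th dose, 5 doses have been given. Superposition: Cmin = C₀·(f + f² + … + f^5).
≈ 30.000 × (0.2500 + 0.0625 + 0.0156 + 0.0039 + 0.0010) ≈ 30.000 × 0.3330 ≈ 9.990 mg/L.

10.0 mg/L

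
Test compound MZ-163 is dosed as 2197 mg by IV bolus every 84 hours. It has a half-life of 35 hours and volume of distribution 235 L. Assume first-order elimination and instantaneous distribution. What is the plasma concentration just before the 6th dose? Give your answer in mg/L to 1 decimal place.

2.2 mg/L

f = (1/2)^(τ/t½) = (1/2)^(84/35) ≈ 0.1895.
C₀ = D/Vd = 2197/235 ≈ 9.349 mg/L.
Before the 6th dose, 5 doses have been given. Superposition: Cmin = C₀·(f + f² + … + f^5).
≈ 9.349 × (0.1895 + 0.0359 + 0.0068 + 0.0013 + 0.0002) ≈ 9.349 × 0.2337 ≈ 2.185 mg/L.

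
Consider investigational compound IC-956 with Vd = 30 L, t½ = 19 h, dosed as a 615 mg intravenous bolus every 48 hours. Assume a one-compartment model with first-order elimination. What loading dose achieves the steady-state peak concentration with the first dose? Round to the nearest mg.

f = (1/2)^(48/19) ≈ 0.173581; accumulation ratio R = 1/(1−f) ≈ 1.21004.
Loading dose to hit Cmax,ss on first dose: D_load = D_maint·R ≈ 615 × 1.21004 ≈ 744.17 mg.

744 mg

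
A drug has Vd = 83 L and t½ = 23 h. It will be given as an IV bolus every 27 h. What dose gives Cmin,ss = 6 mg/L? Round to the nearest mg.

626 mg

τ/t½ = 27/23 ≈ 1.1739, so f = (1/2)^(27/23) ≈ 0.443218.
Cmin,ss = (D/Vd)·f/(1−f), so D = Cmin,ss·Vd·(1−f)/f.
D = 6 × 83 × (1−f)/f ≈ 6 × 83 × 1.25623 ≈ 625.60 mg.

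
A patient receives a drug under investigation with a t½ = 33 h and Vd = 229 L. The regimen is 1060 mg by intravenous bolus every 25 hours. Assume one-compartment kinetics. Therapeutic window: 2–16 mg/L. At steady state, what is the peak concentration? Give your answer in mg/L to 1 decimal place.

11.3 mg/L

k = ln2/t½ = ln2/33 ≈ 0.021004 h⁻¹; fraction remaining f = e^(−kτ) = e^(−0.021004×25) ≈ 0.5915.
At steady state, accumulation factor R = 1/(1 − e^(−kτ)) ≈ 2.4480.
Single-dose peak C₀ = D/Vd = 1060/229 ≈ 4.629 mg/L.
Cmax,ss = C₀/(1 − f) ≈ 4.629/0.4085 ≈ 11.332 mg/L.
Peak 11.3 mg/L vs MTC 16 mg/L: below toxic threshold.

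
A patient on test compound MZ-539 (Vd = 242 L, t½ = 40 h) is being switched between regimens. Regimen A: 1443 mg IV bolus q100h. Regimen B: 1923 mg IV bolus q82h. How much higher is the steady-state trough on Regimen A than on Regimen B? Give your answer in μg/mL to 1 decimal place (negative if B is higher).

Regimen A: f = (1/2)^(100/40) ≈ 0.1768; Cmin,ss = (1443/242)·f/(1−f) ≈ 1.281 μg/mL.
Regimen B: f = (1/2)^(82/40) ≈ 0.2415; Cmin,ss = (1923/242)·f/(1−f) ≈ 2.530 μg/mL.
Difference ≈ 1.281 − 2.530 ≈ -1.249 μg/mL.

-1.2 μg/mL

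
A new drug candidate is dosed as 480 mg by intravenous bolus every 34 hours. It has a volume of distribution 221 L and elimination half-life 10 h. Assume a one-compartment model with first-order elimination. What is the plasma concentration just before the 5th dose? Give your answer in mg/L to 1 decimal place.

f = (1/2)^(τ/t½) = (1/2)^(34/10) ≈ 0.0947.
C₀ = D/Vd = 480/221 ≈ 2.172 mg/L.
Before the 5th dose, 4 doses have been given. Superposition: Cmin = C₀·(f + f² + … + f^4).
≈ 2.172 × (0.0947 + 0.0090 + 0.0008 + 0.0001) ≈ 2.172 × 0.1046 ≈ 0.227 mg/L.

0.2 mg/L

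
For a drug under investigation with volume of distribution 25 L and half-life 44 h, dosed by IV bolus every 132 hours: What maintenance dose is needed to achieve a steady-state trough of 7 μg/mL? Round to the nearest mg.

1225 mg

τ/t½ = 132/44 ≈ 3, so f = (1/2)^(132/44) ≈ 0.125000.
Cmin,ss = (D/Vd)·f/(1−f), so D = Cmin,ss·Vd·(1−f)/f.
D = 7 × 25 × (1−f)/f ≈ 7 × 25 × 7.00000 ≈ 1225.00 mg.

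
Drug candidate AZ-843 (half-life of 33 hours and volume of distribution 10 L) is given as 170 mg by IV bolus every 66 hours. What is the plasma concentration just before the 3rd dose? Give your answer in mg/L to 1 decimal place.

f = (1/2)^(τ/t½) = (1/2)^(66/33) ≈ 0.2500.
C₀ = D/Vd = 170/10 ≈ 17.000 mg/L.
Before the 3rd dose, 2 doses have been given. Superposition: Cmin = C₀·(f + f²).
≈ 17.000 × (0.2500 + 0.0625) ≈ 17.000 × 0.3125 ≈ 5.312 mg/L.

5.3 mg/L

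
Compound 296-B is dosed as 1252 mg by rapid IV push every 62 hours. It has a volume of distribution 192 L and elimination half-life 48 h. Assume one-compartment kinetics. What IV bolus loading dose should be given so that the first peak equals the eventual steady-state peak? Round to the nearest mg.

2117 mg

f = (1/2)^(62/48) ≈ 0.408479; accumulation ratio R = 1/(1−f) ≈ 1.69056.
Loading dose to hit Cmax,ss on first dose: D_load = D_maint·R ≈ 1252 × 1.69056 ≈ 2116.58 mg.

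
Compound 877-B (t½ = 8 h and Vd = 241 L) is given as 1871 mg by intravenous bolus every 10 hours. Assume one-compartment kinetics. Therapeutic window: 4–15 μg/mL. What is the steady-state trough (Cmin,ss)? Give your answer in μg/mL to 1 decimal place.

Over one 10-h interval, 10/8 ≈ 1.25 half-lives elapse, leaving f ≈ 0.4204 of each dose.
Each bolus raises the concentration by D/Vd = 1871/241 ≈ 7.763 μg/mL.
Steady-state trough Cmin,ss = C₀·f/(1−f) ≈ 7.763 × 0.4204/0.5796 ≈ 5.631 μg/mL.
Trough 5.6 μg/mL vs MEC 4 μg/mL: adequate.

5.6 μg/mL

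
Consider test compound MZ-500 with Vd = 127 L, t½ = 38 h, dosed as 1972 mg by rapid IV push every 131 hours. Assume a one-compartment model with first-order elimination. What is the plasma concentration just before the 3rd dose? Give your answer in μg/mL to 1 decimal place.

1.6 μg/mL

f = (1/2)^(τ/t½) = (1/2)^(131/38) ≈ 0.0917.
C₀ = D/Vd = 1972/127 ≈ 15.528 μg/mL.
Before the 3rd dose, 2 doses have been given. Superposition: Cmin = C₀·(f + f²).
≈ 15.528 × (0.0917 + 0.0084) ≈ 15.528 × 0.1001 ≈ 1.554 μg/mL.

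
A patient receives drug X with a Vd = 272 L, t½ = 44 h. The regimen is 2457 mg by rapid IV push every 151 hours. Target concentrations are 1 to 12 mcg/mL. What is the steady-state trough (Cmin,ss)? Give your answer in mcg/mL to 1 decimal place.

0.9 mcg/mL

τ/t½ = 151/44 ≈ 3.4318, so fraction remaining f = (1/2)^(151/44) ≈ 0.0927.
Single-dose peak C₀ = D/Vd = 2457/272 ≈ 9.033 mcg/mL.
Steady-state trough Cmin,ss = C₀·f/(1−f) ≈ 9.033 × 0.0927/0.9073 ≈ 0.923 mcg/mL.
Trough 0.9 mcg/mL vs MEC 1 mcg/mL: subtherapeutic.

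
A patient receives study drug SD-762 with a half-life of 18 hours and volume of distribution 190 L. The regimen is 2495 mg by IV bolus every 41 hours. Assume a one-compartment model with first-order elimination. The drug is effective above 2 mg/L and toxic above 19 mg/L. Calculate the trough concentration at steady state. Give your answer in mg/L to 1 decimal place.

k = ln2/t½ = ln2/18 ≈ 0.038508 h⁻¹; fraction remaining f = e^(−kτ) = e^(−0.038508×41) ≈ 0.2062.
Accumulation ratio R = 1/(1 − f) ≈ 1/0.7938 ≈ 1.2598.
Each bolus raises the concentration by D/Vd = 2495/190 ≈ 13.132 mg/L.
Steady-state peak Cmax,ss = C₀·R ≈ 13.132 × 1.2598 ≈ 16.544 mg/L.
Steady-state trough Cmin,ss = Cmax,ss·f ≈ 16.544 × 0.2062 ≈ 3.411 mg/L.
Trough 3.4 mg/L vs MEC 2 mg/L: adequate.

3.4 mg/L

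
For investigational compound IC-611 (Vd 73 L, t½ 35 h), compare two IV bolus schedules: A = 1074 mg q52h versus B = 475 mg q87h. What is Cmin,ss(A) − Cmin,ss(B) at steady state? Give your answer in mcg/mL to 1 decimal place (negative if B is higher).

Regimen A: f = (1/2)^(52/35) ≈ 0.3571; Cmin,ss = (1074/73)·f/(1−f) ≈ 8.172 mcg/mL.
Regimen B: f = (1/2)^(87/35) ≈ 0.1785; Cmin,ss = (475/73)·f/(1−f) ≈ 1.414 mcg/mL.
Difference ≈ 8.172 − 1.414 ≈ 6.758 mcg/mL.

6.8 mcg/mL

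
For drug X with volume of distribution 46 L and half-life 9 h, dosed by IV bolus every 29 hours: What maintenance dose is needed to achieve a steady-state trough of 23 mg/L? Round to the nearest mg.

8816 mg

τ/t½ = 29/9 ≈ 3.2222, so f = (1/2)^(29/9) ≈ 0.107155.
Cmin,ss = (D/Vd)·f/(1−f), so D = Cmin,ss·Vd·(1−f)/f.
D = 23 × 46 × (1−f)/f ≈ 23 × 46 × 8.33228 ≈ 8815.55 mg.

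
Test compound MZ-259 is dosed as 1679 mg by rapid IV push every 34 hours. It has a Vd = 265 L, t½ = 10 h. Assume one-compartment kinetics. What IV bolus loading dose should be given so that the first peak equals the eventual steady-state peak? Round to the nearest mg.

f = (1/2)^(34/10) ≈ 0.094732; accumulation ratio R = 1/(1−f) ≈ 1.10465.
Loading dose to hit Cmax,ss on first dose: D_load = D_maint·R ≈ 1679 × 1.10465 ≈ 1854.71 mg.

1855 mg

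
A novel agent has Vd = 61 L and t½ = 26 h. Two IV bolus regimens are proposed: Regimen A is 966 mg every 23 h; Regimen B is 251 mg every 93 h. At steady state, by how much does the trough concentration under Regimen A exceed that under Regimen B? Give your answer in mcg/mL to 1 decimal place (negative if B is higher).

Regimen A: f = (1/2)^(23/26) ≈ 0.5416; Cmin,ss = (966/61)·f/(1−f) ≈ 18.710 mcg/mL.
Regimen B: f = (1/2)^(93/26) ≈ 0.0838; Cmin,ss = (251/61)·f/(1−f) ≈ 0.376 mcg/mL.
Difference ≈ 18.710 − 0.376 ≈ 18.334 mcg/mL.

18.3 mcg/mL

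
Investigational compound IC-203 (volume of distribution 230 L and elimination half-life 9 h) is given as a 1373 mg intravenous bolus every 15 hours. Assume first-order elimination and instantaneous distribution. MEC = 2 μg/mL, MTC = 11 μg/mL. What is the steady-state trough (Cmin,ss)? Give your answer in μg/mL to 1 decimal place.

Over one 15-h interval, 15/9 ≈ 1.6667 half-lives elapse, leaving f ≈ 0.3150 of each dose.
Single-dose peak C₀ = D/Vd = 1373/230 ≈ 5.970 μg/mL.
Steady-state trough Cmin,ss = C₀·f/(1−f) ≈ 5.970 × 0.3150/0.6850 ≈ 2.745 μg/mL.
Trough 2.7 μg/mL vs MEC 2 μg/mL: adequate.

2.7 μg/mL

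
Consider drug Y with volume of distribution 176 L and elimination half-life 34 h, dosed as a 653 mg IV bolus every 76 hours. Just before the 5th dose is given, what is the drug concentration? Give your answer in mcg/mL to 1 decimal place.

f = (1/2)^(τ/t½) = (1/2)^(76/34) ≈ 0.2124.
C₀ = D/Vd = 653/176 ≈ 3.710 mcg/mL.
Before the 5th dose, 4 doses have been given. Superposition: Cmin = C₀·(f + f² + … + f^4).
≈ 3.710 × (0.2124 + 0.0451 + 0.0096 + 0.0020) ≈ 3.710 × 0.2691 ≈ 0.998 mcg/mL.

1.0 mcg/mL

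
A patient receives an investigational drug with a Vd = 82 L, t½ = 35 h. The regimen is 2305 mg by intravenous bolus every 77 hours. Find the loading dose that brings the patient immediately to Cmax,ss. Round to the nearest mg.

f = (1/2)^(77/35) ≈ 0.217638; accumulation ratio R = 1/(1−f) ≈ 1.27818.
Loading dose to hit Cmax,ss on first dose: D_load = D_maint·R ≈ 2305 × 1.27818 ≈ 2946.20 mg.

2946 mg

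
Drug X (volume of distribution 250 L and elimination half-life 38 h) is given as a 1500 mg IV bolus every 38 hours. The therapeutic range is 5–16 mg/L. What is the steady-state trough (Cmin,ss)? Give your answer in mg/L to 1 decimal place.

6.0 mg/L

The dosing interval is 1 half-life, so f = 2^(−1) = 0.5.
At steady state, R = 1/(1 − 0.5) = 2/1.
Single-dose peak C₀ = D/Vd = 1500/250 = 6 mg/L.
Steady-state peak Cmax,ss = C₀·R = 6 × 2/1 ≈ 12.000 mg/L.
Steady-state trough Cmin,ss = Cmax,ss·f ≈ 12.000 × 0.5 ≈ 6.000 mg/L.
Trough 6.0 mg/L vs MEC 5 mg/L: adequate.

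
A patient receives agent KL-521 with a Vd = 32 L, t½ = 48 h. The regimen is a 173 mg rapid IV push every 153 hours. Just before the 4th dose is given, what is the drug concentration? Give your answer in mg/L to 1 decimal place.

0.7 mg/L

f = (1/2)^(τ/t½) = (1/2)^(153/48) ≈ 0.1098.
C₀ = D/Vd = 173/32 ≈ 5.406 mg/L.
Before the 4th dose, 3 doses have been given. Superposition: Cmin = C₀·(f + f² + … + f^3).
≈ 5.406 × (0.1098 + 0.0121 + 0.0013) ≈ 5.406 × 0.1232 ≈ 0.666 mg/L.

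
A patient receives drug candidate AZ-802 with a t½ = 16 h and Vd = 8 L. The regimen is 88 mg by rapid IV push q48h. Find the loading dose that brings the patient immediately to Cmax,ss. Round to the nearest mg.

f = (1/2)^(48/16) ≈ 0.125000; accumulation ratio R = 1/(1−f) ≈ 1.14286.
Loading dose to hit Cmax,ss on first dose: D_load = D_maint·R ≈ 88 × 1.14286 ≈ 100.57 mg.

101 mg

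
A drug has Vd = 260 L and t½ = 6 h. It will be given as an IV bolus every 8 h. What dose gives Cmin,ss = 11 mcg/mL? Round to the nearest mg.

τ/t½ = 8/6 ≈ 1.3333, so f = (1/2)^(8/6) ≈ 0.396850.
Cmin,ss = (D/Vd)·f/(1−f), so D = Cmin,ss·Vd·(1−f)/f.
D = 11 × 260 × (1−f)/f ≈ 11 × 260 × 1.51984 ≈ 4346.74 mg.

4347 mg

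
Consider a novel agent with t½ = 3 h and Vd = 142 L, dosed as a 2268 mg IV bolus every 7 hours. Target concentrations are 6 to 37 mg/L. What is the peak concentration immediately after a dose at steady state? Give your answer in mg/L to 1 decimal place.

19.9 mg/L

Over one 7-h interval, 7/3 ≈ 2.3333 half-lives elapse, leaving f ≈ 0.1984 of each dose.
Accumulation ratio R = 1/(1 − f) ≈ 1/0.8016 ≈ 1.2475.
Single-dose peak C₀ = D/Vd = 2268/142 ≈ 15.972 mg/L.
Steady-state peak Cmax,ss = C₀·R ≈ 15.972 × 1.2475 ≈ 19.925 mg/L.
Peak 19.9 mg/L vs MTC 37 mg/L: below toxic threshold.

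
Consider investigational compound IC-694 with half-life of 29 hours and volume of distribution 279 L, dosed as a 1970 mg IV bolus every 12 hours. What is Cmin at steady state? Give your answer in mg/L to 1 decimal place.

τ/t½ = 12/29 ≈ 0.41379, so fraction remaining f = (1/2)^(12/29) ≈ 0.7506.
Accumulation ratio R = 1/(1 − f) ≈ 1/0.2494 ≈ 4.0096.
Single-dose peak C₀ = D/Vd = 1970/279 ≈ 7.061 mg/L.
Cmax,ss = C₀/(1 − f) ≈ 7.061/0.2494 ≈ 28.312 mg/L.
Steady-state trough Cmin,ss = Cmax,ss·f ≈ 28.312 × 0.7506 ≈ 21.251 mg/L.

21.3 mg/L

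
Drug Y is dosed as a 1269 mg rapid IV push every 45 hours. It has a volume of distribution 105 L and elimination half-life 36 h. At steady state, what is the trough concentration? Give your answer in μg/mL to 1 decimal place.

8.8 μg/mL

τ/t½ = 45/36 ≈ 1.25, so fraction remaining f = (1/2)^(45/36) ≈ 0.4204.
Accumulation ratio R = 1/(1 − f) ≈ 1/0.5796 ≈ 1.7253.
Each bolus raises the concentration by D/Vd = 1269/105 ≈ 12.086 μg/mL.
Cmax,ss = C₀/(1 − f) ≈ 12.086/0.5796 ≈ 20.852 μg/mL.
Steady-state trough Cmin,ss = Cmax,ss·f ≈ 20.852 × 0.4204 ≈ 8.766 μg/mL.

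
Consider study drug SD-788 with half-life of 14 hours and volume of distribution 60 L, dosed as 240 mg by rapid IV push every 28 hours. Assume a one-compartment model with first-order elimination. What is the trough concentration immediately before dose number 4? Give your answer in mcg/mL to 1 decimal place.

1.3 mcg/mL

f = (1/2)^(τ/t½) = (1/2)^(28/14) ≈ 0.2500.
C₀ = D/Vd = 240/60 ≈ 4.000 mcg/mL.
Before the 4th dose, 3 doses have been given. Superposition: Cmin = C₀·(f + f² + … + f^3).
≈ 4.000 × (0.2500 + 0.0625 + 0.0156) ≈ 4.000 × 0.3281 ≈ 1.312 mcg/mL.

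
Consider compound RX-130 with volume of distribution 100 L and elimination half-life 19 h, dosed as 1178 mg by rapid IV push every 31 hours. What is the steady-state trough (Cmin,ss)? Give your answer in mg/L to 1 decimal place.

5.6 mg/L

τ/t½ = 31/19 ≈ 1.6316, so fraction remaining f = (1/2)^(31/19) ≈ 0.3227.
Accumulation ratio R = 1/(1 − f) ≈ 1/0.6773 ≈ 1.4765.
Each bolus raises the concentration by D/Vd = 1178/100 ≈ 11.780 mg/L.
Cmax,ss = C₀/(1 − f) ≈ 11.780/0.6773 ≈ 17.393 mg/L.
One interval later, Cmin,ss = Cmax,ss·e^(−kτ) ≈ 17.393 × 0.3227 ≈ 5.613 mg/L.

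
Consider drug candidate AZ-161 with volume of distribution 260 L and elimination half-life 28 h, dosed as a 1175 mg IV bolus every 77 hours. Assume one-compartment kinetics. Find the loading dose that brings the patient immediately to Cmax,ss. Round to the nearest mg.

1380 mg

f = (1/2)^(77/28) ≈ 0.148651; accumulation ratio R = 1/(1−f) ≈ 1.17461.
Loading dose to hit Cmax,ss on first dose: D_load = D_maint·R ≈ 1175 × 1.17461 ≈ 1380.17 mg.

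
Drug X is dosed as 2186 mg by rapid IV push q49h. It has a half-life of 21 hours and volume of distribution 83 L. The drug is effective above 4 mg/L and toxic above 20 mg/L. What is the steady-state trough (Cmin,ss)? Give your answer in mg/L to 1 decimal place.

6.5 mg/L

τ/t½ = 49/21 ≈ 2.3333, so fraction remaining f = (1/2)^(49/21) ≈ 0.1984.
Accumulation ratio R = 1/(1 − f) ≈ 1/0.8016 ≈ 1.2475.
Single-dose peak C₀ = D/Vd = 2186/83 ≈ 26.337 mg/L.
Cmax,ss = C₀/(1 − f) ≈ 26.337/0.8016 ≈ 32.856 mg/L.
One interval later, Cmin,ss = Cmax,ss·e^(−kτ) ≈ 32.856 × 0.1984 ≈ 6.519 mg/L.
Trough 6.5 mg/L vs MEC 4 mg/L: adequate.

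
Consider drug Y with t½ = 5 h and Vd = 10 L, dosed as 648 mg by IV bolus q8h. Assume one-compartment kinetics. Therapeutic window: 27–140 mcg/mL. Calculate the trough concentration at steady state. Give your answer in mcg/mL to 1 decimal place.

τ/t½ = 8/5 ≈ 1.6, so fraction remaining f = (1/2)^(8/5) ≈ 0.3299.
At steady state, accumulation factor R = 1/(1 − e^(−kτ)) ≈ 1.4923.
Each bolus raises the concentration by D/Vd = 648/10 ≈ 64.800 mcg/mL.
Cmax,ss = C₀/(1 − f) ≈ 64.800/0.6701 ≈ 96.702 mcg/mL.
One interval later, Cmin,ss = Cmax,ss·e^(−kτ) ≈ 96.702 × 0.3299 ≈ 31.902 mcg/mL.
Trough 31.9 mcg/mL vs MEC 27 mcg/mL: adequate.

31.9 mcg/mL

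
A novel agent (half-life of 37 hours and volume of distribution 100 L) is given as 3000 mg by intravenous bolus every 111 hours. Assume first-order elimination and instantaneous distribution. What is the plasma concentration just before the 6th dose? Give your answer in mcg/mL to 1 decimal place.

f = (1/2)^(τ/t½) = (1/2)^(111/37) ≈ 0.1250.
C₀ = D/Vd = 3000/100 ≈ 30.000 mcg/mL.
Before the 6th dose, 5 doses have been given. Superposition: Cmin = C₀·(f + f² + … + f^5).
≈ 30.000 × (0.1250 + 0.0156 + 0.0020 + 0.0002 + 0.0000) ≈ 30.000 × 0.1428 ≈ 4.284 mcg/mL.

4.3 mcg/mL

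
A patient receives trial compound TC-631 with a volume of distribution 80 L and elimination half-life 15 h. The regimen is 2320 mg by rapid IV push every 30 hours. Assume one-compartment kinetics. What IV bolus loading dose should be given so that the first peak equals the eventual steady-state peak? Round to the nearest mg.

f = (1/2)^(30/15) ≈ 0.250000; accumulation ratio R = 1/(1−f) ≈ 1.33333.
Loading dose to hit Cmax,ss on first dose: D_load = D_maint·R ≈ 2320 × 1.33333 ≈ 3093.33 mg.

3093 mg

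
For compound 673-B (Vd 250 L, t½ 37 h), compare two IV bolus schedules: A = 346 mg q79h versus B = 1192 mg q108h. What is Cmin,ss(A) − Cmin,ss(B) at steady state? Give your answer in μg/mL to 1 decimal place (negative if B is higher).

Regimen A: f = (1/2)^(79/37) ≈ 0.2276; Cmin,ss = (346/250)·f/(1−f) ≈ 0.408 μg/mL.
Regimen B: f = (1/2)^(108/37) ≈ 0.1322; Cmin,ss = (1192/250)·f/(1−f) ≈ 0.726 μg/mL.
Difference ≈ 0.408 − 0.726 ≈ -0.318 μg/mL.

-0.3 μg/mL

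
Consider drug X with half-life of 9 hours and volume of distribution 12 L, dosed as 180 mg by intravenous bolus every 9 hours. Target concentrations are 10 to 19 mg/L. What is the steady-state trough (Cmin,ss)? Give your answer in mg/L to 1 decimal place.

The dosing interval is 1 half-life, so f = 2^(−1) = 0.5.
Accumulation ratio R = 1/(1 − f) = 1/0.5 = 2/1.
Single-dose peak C₀ = D/Vd = 180/12 = 15 mg/L.
Steady-state peak Cmax,ss = C₀·R = 15 × 2/1 ≈ 30.000 mg/L.
Steady-state trough Cmin,ss = Cmax,ss·f ≈ 30.000 × 0.5 ≈ 15.000 mg/L.
Trough 15.0 mg/L vs MEC 10 mg/L: adequate.

15.0 mg/L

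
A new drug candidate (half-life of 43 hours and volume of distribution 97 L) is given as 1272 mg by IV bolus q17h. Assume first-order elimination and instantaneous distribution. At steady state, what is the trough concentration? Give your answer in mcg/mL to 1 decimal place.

τ/t½ = 17/43 ≈ 0.39535, so fraction remaining f = (1/2)^(17/43) ≈ 0.7603.
At steady state, accumulation factor R = 1/(1 − e^(−kτ)) ≈ 4.1719.
Single-dose peak C₀ = D/Vd = 1272/97 ≈ 13.113 mcg/mL.
Steady-state peak Cmax,ss = C₀·R ≈ 13.113 × 4.1719 ≈ 54.706 mcg/mL.
Steady-state trough Cmin,ss = Cmax,ss·f ≈ 54.706 × 0.7603 ≈ 41.593 mcg/mL.

41.6 mcg/mL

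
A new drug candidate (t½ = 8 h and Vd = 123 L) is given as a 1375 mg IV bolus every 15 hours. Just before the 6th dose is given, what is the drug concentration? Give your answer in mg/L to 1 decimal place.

f = (1/2)^(τ/t½) = (1/2)^(15/8) ≈ 0.2726.
C₀ = D/Vd = 1375/123 ≈ 11.179 mg/L.
Before the 6th dose, 5 doses have been given. Superposition: Cmin = C₀·(f + f² + … + f^5).
≈ 11.179 × (0.2726 + 0.0743 + 0.0203 + 0.0055 + 0.0015) ≈ 11.179 × 0.3742 ≈ 4.183 mg/L.

4.2 mg/L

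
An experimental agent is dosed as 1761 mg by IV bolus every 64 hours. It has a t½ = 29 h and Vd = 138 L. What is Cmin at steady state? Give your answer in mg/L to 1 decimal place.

Over one 64-h interval, 64/29 ≈ 2.2069 half-lives elapse, leaving f ≈ 0.2166 of each dose.
Accumulation ratio R = 1/(1 − f) ≈ 1/0.7834 ≈ 1.2765.
Each bolus raises the concentration by D/Vd = 1761/138 ≈ 12.761 mg/L.
Cmax,ss = C₀/(1 − f) ≈ 12.761/0.7834 ≈ 16.289 mg/L.
Steady-state trough Cmin,ss = Cmax,ss·f ≈ 16.289 × 0.2166 ≈ 3.528 mg/L.

3.5 mg/L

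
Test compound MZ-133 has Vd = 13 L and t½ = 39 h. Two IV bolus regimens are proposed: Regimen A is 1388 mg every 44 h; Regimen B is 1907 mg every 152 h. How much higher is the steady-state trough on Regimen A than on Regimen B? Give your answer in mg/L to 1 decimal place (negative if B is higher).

Regimen A: f = (1/2)^(44/39) ≈ 0.4575; Cmin,ss = (1388/13)·f/(1−f) ≈ 90.040 mg/L.
Regimen B: f = (1/2)^(152/39) ≈ 0.0671; Cmin,ss = (1907/13)·f/(1−f) ≈ 10.551 mg/L.
Difference ≈ 90.040 − 10.551 ≈ 79.489 mg/L.

79.5 mg/L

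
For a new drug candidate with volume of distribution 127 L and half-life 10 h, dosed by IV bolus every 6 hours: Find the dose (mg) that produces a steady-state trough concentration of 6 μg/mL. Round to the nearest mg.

τ/t½ = 6/10 ≈ 0.6, so f = (1/2)^(6/10) ≈ 0.659754.
Cmin,ss = (D/Vd)·f/(1−f), so D = Cmin,ss·Vd·(1−f)/f.
D = 6 × 127 × (1−f)/f ≈ 6 × 127 × 0.51572 ≈ 392.98 mg.

393 mg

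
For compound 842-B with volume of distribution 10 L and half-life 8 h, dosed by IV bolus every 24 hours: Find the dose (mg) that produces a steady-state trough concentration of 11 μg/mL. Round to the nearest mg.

770 mg

τ/t½ = 24/8 ≈ 3, so f = (1/2)^(24/8) ≈ 0.125000.
Cmin,ss = (D/Vd)·f/(1−f), so D = Cmin,ss·Vd·(1−f)/f.
D = 11 × 10 × (1−f)/f ≈ 11 × 10 × 7.00000 ≈ 770.00 mg.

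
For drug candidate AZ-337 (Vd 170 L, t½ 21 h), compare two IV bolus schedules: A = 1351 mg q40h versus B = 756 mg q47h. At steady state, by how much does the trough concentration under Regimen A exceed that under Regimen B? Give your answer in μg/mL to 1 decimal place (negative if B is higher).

1.7 μg/mL

Regimen A: f = (1/2)^(40/21) ≈ 0.2671; Cmin,ss = (1351/170)·f/(1−f) ≈ 2.896 μg/mL.
Regimen B: f = (1/2)^(47/21) ≈ 0.2120; Cmin,ss = (756/170)·f/(1−f) ≈ 1.196 μg/mL.
Difference ≈ 2.896 − 1.196 ≈ 1.700 μg/mL.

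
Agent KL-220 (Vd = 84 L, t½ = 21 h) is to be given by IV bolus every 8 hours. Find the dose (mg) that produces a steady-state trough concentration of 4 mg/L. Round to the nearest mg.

102 mg

τ/t½ = 8/21 ≈ 0.38095, so f = (1/2)^(8/21) ≈ 0.767930.
Cmin,ss = (D/Vd)·f/(1−f), so D = Cmin,ss·Vd·(1−f)/f.
D = 4 × 84 × (1−f)/f ≈ 4 × 84 × 0.30220 ≈ 101.54 mg.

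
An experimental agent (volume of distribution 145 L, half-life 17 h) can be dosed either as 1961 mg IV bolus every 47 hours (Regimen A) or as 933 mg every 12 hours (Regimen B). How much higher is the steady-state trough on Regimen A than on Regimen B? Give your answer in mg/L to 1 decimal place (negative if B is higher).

Regimen A: f = (1/2)^(47/17) ≈ 0.1471; Cmin,ss = (1961/145)·f/(1−f) ≈ 2.333 mg/L.
Regimen B: f = (1/2)^(12/17) ≈ 0.6131; Cmin,ss = (933/145)·f/(1−f) ≈ 10.196 mg/L.
Difference ≈ 2.333 − 10.196 ≈ -7.863 mg/L.

-7.9 mg/L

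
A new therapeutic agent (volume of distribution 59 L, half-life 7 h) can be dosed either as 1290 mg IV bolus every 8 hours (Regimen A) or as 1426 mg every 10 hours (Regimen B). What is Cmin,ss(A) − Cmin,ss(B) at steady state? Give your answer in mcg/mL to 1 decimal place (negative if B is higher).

Regimen A: f = (1/2)^(8/7) ≈ 0.4529; Cmin,ss = (1290/59)·f/(1−f) ≈ 18.100 mcg/mL.
Regimen B: f = (1/2)^(10/7) ≈ 0.3715; Cmin,ss = (1426/59)·f/(1−f) ≈ 14.286 mcg/mL.
Difference ≈ 18.100 − 14.286 ≈ 3.814 mcg/mL.

3.8 mcg/mL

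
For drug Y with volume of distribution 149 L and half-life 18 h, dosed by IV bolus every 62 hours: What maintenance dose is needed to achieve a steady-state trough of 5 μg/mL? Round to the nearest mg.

7365 mg

τ/t½ = 62/18 ≈ 3.4444, so f = (1/2)^(62/18) ≈ 0.091858.
Cmin,ss = (D/Vd)·f/(1−f), so D = Cmin,ss·Vd·(1−f)/f.
D = 5 × 149 × (1−f)/f ≈ 5 × 149 × 9.88637 ≈ 7365.35 mg.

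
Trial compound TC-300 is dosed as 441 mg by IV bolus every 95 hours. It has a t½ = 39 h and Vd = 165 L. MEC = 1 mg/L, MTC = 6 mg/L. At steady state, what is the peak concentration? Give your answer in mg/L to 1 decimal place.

3.3 mg/L

Over one 95-h interval, 95/39 ≈ 2.4359 half-lives elapse, leaving f ≈ 0.1848 of each dose.
At steady state, accumulation factor R = 1/(1 − e^(−kτ)) ≈ 1.2267.
Each bolus raises the concentration by D/Vd = 441/165 ≈ 2.673 mg/L.
Steady-state peak Cmax,ss = C₀·R ≈ 2.673 × 1.2267 ≈ 3.279 mg/L.
Peak 3.3 mg/L vs MTC 6 mg/L: below toxic threshold.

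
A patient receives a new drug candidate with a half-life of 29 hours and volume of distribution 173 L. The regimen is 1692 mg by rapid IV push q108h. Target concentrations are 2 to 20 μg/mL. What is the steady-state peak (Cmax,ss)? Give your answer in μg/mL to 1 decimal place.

τ/t½ = 108/29 ≈ 3.7241, so fraction remaining f = (1/2)^(108/29) ≈ 0.0757.
At steady state, accumulation factor R = 1/(1 − e^(−kτ)) ≈ 1.0819.
Single-dose peak C₀ = D/Vd = 1692/173 ≈ 9.780 μg/mL.
Steady-state peak Cmax,ss = C₀·R ≈ 9.780 × 1.0819 ≈ 10.581 μg/mL.
Peak 10.6 μg/mL vs MTC 20 μg/mL: below toxic threshold.

10.6 μg/mL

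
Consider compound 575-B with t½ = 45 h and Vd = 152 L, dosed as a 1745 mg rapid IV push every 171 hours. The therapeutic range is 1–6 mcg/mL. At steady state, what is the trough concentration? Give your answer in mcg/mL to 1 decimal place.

Over one 171-h interval, 171/45 ≈ 3.8 half-lives elapse, leaving f ≈ 0.0718 of each dose.
Accumulation ratio R = 1/(1 − f) ≈ 1/0.9282 ≈ 1.0774.
Single-dose peak C₀ = D/Vd = 1745/152 ≈ 11.480 mcg/mL.
Cmax,ss = C₀/(1 − f) ≈ 11.480/0.9282 ≈ 12.368 mcg/mL.
One interval later, Cmin,ss = Cmax,ss·e^(−kτ) ≈ 12.368 × 0.0718 ≈ 0.888 mcg/mL.
Trough 0.9 mcg/mL vs MEC 1 mcg/mL: subtherapeutic.

0.9 mcg/mL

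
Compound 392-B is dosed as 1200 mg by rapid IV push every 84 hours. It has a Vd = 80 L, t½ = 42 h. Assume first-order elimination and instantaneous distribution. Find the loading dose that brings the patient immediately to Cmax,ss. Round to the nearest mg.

1600 mg

f = (1/2)^(84/42) ≈ 0.250000; accumulation ratio R = 1/(1−f) ≈ 1.33333.
Loading dose to hit Cmax,ss on first dose: D_load = D_maint·R ≈ 1200 × 1.33333 ≈ 1600.00 mg.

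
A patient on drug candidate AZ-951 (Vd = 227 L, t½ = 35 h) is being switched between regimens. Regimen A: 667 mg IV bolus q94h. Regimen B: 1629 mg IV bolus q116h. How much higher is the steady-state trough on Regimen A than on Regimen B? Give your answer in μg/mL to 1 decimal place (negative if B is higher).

Regimen A: f = (1/2)^(94/35) ≈ 0.1554; Cmin,ss = (667/227)·f/(1−f) ≈ 0.541 μg/mL.
Regimen B: f = (1/2)^(116/35) ≈ 0.1005; Cmin,ss = (1629/227)·f/(1−f) ≈ 0.802 μg/mL.
Difference ≈ 0.541 − 0.802 ≈ -0.261 μg/mL.

-0.3 μg/mL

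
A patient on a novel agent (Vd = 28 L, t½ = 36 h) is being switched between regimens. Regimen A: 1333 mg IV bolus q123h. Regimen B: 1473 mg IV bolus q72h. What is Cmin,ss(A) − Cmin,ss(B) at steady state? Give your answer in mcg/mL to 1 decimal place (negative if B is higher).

Regimen A: f = (1/2)^(123/36) ≈ 0.0936; Cmin,ss = (1333/28)·f/(1−f) ≈ 4.916 mcg/mL.
Regimen B: f = (1/2)^(72/36) ≈ 0.2500; Cmin,ss = (1473/28)·f/(1−f) ≈ 17.536 mcg/mL.
Difference ≈ 4.916 − 17.536 ≈ -12.620 mcg/mL.

-12.6 mcg/mL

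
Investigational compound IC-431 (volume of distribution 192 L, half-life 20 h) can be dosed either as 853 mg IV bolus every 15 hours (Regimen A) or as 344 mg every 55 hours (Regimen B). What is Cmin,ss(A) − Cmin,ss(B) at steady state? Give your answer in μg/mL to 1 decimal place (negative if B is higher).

Regimen A: f = (1/2)^(15/20) ≈ 0.5946; Cmin,ss = (853/192)·f/(1−f) ≈ 6.516 μg/mL.
Regimen B: f = (1/2)^(55/20) ≈ 0.1487; Cmin,ss = (344/192)·f/(1−f) ≈ 0.313 μg/mL.
Difference ≈ 6.516 − 0.313 ≈ 6.203 μg/mL.

6.2 μg/mL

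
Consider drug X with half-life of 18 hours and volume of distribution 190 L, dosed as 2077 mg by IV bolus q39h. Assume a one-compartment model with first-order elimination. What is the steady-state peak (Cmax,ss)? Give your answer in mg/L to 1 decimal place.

14.1 mg/L

k = ln2/t½ = ln2/18 ≈ 0.038508 h⁻¹; fraction remaining f = e^(−kτ) = e^(−0.038508×39) ≈ 0.2227.
At steady state, accumulation factor R = 1/(1 − e^(−kτ)) ≈ 1.2865.
Each bolus raises the concentration by D/Vd = 2077/190 ≈ 10.932 mg/L.
Steady-state peak Cmax,ss = C₀·R ≈ 10.932 × 1.2865 ≈ 14.064 mg/L.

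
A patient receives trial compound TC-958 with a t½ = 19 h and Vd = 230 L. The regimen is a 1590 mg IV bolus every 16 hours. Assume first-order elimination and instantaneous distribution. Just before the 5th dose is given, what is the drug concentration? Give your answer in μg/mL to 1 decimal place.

7.9 μg/mL

f = (1/2)^(τ/t½) = (1/2)^(16/19) ≈ 0.5578.
C₀ = D/Vd = 1590/230 ≈ 6.913 μg/mL.
Before the 5th dose, 4 doses have been given. Superposition: Cmin = C₀·(f + f² + … + f^4).
≈ 6.913 × (0.5578 + 0.3111 + 0.1736 + 0.0968) ≈ 6.913 × 1.1393 ≈ 7.876 μg/mL.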